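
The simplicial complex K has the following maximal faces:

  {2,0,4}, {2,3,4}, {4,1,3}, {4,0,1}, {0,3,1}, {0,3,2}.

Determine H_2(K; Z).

Take the total order 0 < 1 < 2 < 3 < 4 on the vertex set. Then K (dimension 2) consists of the simplices:

  0-simplices (5): [0], [1], [2], [3], [4]
  1-simplices (9): [0,1], [0,2], [0,3], [0,4], [1,3], [1,4], [2,3], [2,4], [3,4]
  2-simplices (6): [0,1,3], [0,1,4], [0,2,3], [0,2,4], [1,3,4], [2,3,4]

giving chain groups C_0 ≅ Z^5, C_1 ≅ Z^9, C_2 ≅ Z^6.

∂_1: C_1 → C_0 maps an edge to its endpoints' difference, ∂[p,q] = q − p. For instance
  ∂[0,3] = [3] − [0].
As a 5×9 matrix over Z this has rank 4, with invariant factors (1,1,1,1).

The boundary map ∂_2: C_2 → C_1 acts by ∂[p,q,r] = [q,r] − [p,r] + [p,q]. For instance
  ∂[0,2,3] = [2,3] − [0,3] + [0,2],
  ∂[0,1,3] = [1,3] − [0,3] + [0,1].
The resulting 9×6 matrix has rank 5, and its Smith normal form has invariant factors (1,1,1,1,1).

Now H_k = ker ∂_k / im ∂_{k+1}, so:

  H_2: rank ker ∂_2 − rank ∂_3 = (6 − 5) − 0 = 1, and there is no ∂_3, so H_2 ≅ Z.

H_2 ≅ Z.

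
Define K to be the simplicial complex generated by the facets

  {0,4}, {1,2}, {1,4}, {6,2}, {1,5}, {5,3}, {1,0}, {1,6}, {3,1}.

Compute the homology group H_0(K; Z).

H_0 = Z.

Take the total order 0 < 1 < 2 < 3 < 4 < 5 < 6 on the vertex set. Then K (dimension 1) consists of the simplices:

  0-simplices (7): [0], [1], [2], [3], [4], [5], [6]
  1-simplices (9): [0,1], [0,4], [1,2], [1,3], [1,4], [1,5], [1,6], [2,6], [3,5]

so the chain groups are C_0 ≅ Z^7, C_1 ≅ Z^9.

The boundary map ∂_1: C_1 → C_0 is given by ∂[p,q] = [q] − [p].
The resulting 7×9 matrix has rank 6, and its Smith normal form has invariant factors (1,1,1,1,1,1).

Computing H_k = (kernel of ∂_k) / (image of ∂_{k+1}):

  H_0: rank C_0 − rank ∂_1 = 7 − 6 = 1, and the invariant factors of ∂_1 are all 1, so H_0 ≅ Z.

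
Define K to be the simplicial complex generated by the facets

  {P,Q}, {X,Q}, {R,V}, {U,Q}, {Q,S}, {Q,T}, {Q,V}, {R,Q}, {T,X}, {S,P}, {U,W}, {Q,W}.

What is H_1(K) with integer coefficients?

H_1 ≅ Z^4.

K has 9 vertices, 12 edges.
rank ∂_1 = 8, rank ∂_2 = 0 ⇒ b_1 = 12 − 8 − 0 = 4. So H_1 ≅ Z^4.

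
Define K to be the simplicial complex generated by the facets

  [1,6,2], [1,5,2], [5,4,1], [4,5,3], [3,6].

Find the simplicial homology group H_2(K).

H_2 ≅ 0.

Order the vertices as 1 < 2 < 3 < 4 < 5 < 6. Listing each simplex with vertices in this order, K has dimension 2 with simplices:

  0-simplices (6): [1], [2], [3], [4], [5], [6]
  1-simplices (10): [1,2], [1,4], [1,5], [1,6], [2,5], [2,6], [3,4], [3,5], [3,6], [4,5]
  2-simplices (4): [1,2,5], [1,2,6], [1,4,5], [3,4,5]

Hence C_0 ≅ Z^6, C_1 ≅ Z^10, C_2 ≅ Z^4.

∂_1: C_1 → C_0 sends each edge [p,q] (with p < q) to q − p. For instance
  ∂[1,5] = [5] − [1].
This gives a 6×10 integer matrix of rank 5; reducing to Smith normal form yields diagonal entries (1,1,1,1,1).

The boundary map ∂_2: C_2 → C_1 acts by ∂[p,q,r] = [q,r] − [p,r] + [p,q]. For instance
  ∂[3,4,5] = [4,5] − [3,5] + [3,4],
  ∂[1,2,6] = [2,6] − [1,6] + [1,2].
The 10×4 boundary matrix has rank 4 and Smith normal form diag(1,1,1,1).

Reading off H_k = ker ∂_k / im ∂_{k+1}:

  H_2: rank ker ∂_2 − rank ∂_3 = (4 − 4) − 0 = 0, and there is no ∂_3, so H_2 = 0.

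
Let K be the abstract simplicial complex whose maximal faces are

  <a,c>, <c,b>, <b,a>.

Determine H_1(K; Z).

Take the total order a < b < c on the vertex set. Then K (dimension 1) consists of the simplices:

  0-simplices (3): a, b, c
  1-simplices (3): ab, ac, bc

so the chain groups are C_0 ≅ Z^3, C_1 ≅ Z^3.

Boundary ∂_1: C_1 → C_0 is given by ∂[p,q] = [q] − [p].
The 3×3 boundary matrix has rank 2 and Smith normal form diag(1,1).

Computing H_k = (kernel of ∂_k) / (image of ∂_{k+1}):

  H_1: rank ker ∂_1 − rank ∂_2 = (3 − 2) − 0 = 1, and there is no ∂_2, so H_1 ≅ Z.

H_1 ≅ Z.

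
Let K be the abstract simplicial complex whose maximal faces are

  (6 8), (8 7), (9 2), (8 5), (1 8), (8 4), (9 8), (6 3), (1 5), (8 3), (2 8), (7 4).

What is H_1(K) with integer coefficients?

Take the total order 1 < 2 < 3 < 4 < 5 < 6 < 7 < 8 < 9 on the vertex set. Then K (dimension 1) consists of the simplices:

  0-simplices (9): [1], [2], [3], [4], [5], [6], [7], [8], [9]
  1-simplices (12): [1,5], [1,8], [2,8], [2,9], [3,6], [3,8], [4,7], [4,8], [5,8], [6,8], [7,8], [8,9]

so the chain groups are C_0 ≅ Z^9, C_1 ≅ Z^12.

∂_1: C_1 → C_0 maps an edge to its endpoints' difference, ∂[p,q] = q − p. For instance
  ∂[8,9] = [9] − [8].
The 9×12 boundary matrix has rank 8 and Smith normal form diag(1,1,1,1,1,1,1,1).

Computing H_k = (kernel of ∂_k) / (image of ∂_{k+1}):

  H_1: rank ker ∂_1 − rank ∂_2 = (12 − 8) − 0 = 4, and there is no ∂_2, so H_1 ≅ Z^4.

(K is a triangulation of a wedge of 4 circles.)

H_1 ≅ Z^4.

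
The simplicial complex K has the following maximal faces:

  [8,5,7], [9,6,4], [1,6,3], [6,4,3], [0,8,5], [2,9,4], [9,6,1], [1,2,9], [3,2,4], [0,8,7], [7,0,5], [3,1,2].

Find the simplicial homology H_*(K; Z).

Fix the vertex order 0 < 1 < 2 < 3 < 4 < 5 < 6 < 7 < 8 < 9 and write every simplex with vertices in increasing order. Then dim K = 2 and the simplices of K are:

  0-simplices (10): [0], [1], [2], [3], [4], [5], [6], [7], [8], [9]
  1-simplices (18): [0,5], [0,7], [0,8], [1,2], [1,3], [1,6], [1,9], [2,3], [2,4], [2,9], [3,4], [3,6], [4,6], [4,9], [5,7], [5,8], [6,9], [7,8]
  2-simplices (12): [0,5,7], [0,5,8], [0,7,8], [1,2,3], [1,2,9], [1,3,6], [1,6,9], [2,3,4], [2,4,9], [3,4,6], [4,6,9], [5,7,8]

so the chain groups are C_0 ≅ Z^10, C_1 ≅ Z^18, C_2 ≅ Z^12.

Boundary ∂_1: C_1 → C_0 is given by ∂[p,q] = [q] − [p]. For instance
  ∂[5,7] = [7] − [5].
The 10×18 boundary matrix has rank 8 and Smith normal form diag(1,1,1,1,1,1,1,1).

∂_2: C_2 → C_1 acts by ∂[p,q,r] = [q,r] − [p,r] + [p,q]. For instance
  ∂[2,3,4] = [3,4] − [2,4] + [2,3],
  ∂[1,6,9] = [6,9] − [1,9] + [1,6].
The 18×12 boundary matrix has rank 10 and Smith normal form diag(1,1,1,1,1,1,1,1,1,1).

Now H_k = ker ∂_k / im ∂_{k+1}, so:

  H_0: rank C_0 − rank ∂_1 = 10 − 8 = 2, and the invariant factors of ∂_1 are all 1, so H_0 ≅ Z^2.
  H_1: rank ker ∂_1 − rank ∂_2 = (18 − 8) − 10 = 0, and the invariant factors of ∂_2 are all 1, so H_1 ≅ 0.
  H_2: rank ker ∂_2 − rank ∂_3 = (12 − 10) − 0 = 2, and there is no ∂_3, so H_2 ≅ Z^2.

H_0 = Z^2,  H_1 = 0,  H_2 = Z^2.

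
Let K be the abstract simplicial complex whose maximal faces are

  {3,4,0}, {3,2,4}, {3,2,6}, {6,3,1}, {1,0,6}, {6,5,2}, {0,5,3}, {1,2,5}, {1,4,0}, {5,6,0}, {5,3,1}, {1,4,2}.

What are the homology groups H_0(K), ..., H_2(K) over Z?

H_0 ≅ Z,  H_1 ≅ Z/2,  H_2 = 0.

K has 7 vertices, 18 edges, 12 triangles.
rank ∂_0 = 0, rank ∂_1 = 6 ⇒ b_0 = 7 − 0 − 6 = 1; all invariant factors of ∂_1 are 1 so no torsion. So H_0 ≅ Z.
rank ∂_1 = 6, rank ∂_2 = 12 ⇒ b_1 = 18 − 6 − 12 = 0; ∂_2 has invariant factor(s) [2] giving torsion. So H_1 ≅ Z/2.
rank ∂_2 = 12, rank ∂_3 = 0 ⇒ b_2 = 12 − 12 − 0 = 0. So H_2 ≅ 0.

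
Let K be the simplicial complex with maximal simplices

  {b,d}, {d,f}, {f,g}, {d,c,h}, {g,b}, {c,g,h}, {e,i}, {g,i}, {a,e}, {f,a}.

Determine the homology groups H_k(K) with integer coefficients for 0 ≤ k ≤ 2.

H_0 = Z,  H_1 = Z^3,  H_2 = 0.

We work with the vertex ordering a < b < c < d < e < f < g < h < i. The simplices of K, each written with vertices in increasing order, are:

  0-simplices (9): a, b, c, d, e, f, g, h, i
  1-simplices (13): ae, af, bd, bg, cd, cg, ch, df, dh, ei, fg, gh, gi
  2-simplices (2): cdh, cgh

so the chain groups are C_0 ≅ Z^9, C_1 ≅ Z^13, C_2 ≅ Z^2.

Boundary ∂_1: C_1 → C_0 sends each edge [p,q] (with p < q) to q − p. For instance
  ∂df = f − d.
The 9×13 boundary matrix has rank 8 and Smith normal form diag(1,1,1,1,1,1,1,1).

∂_2: C_2 → C_1 sends each 2-simplex [p,q,r] to [q,r] − [p,r] + [p,q]. For instance
  ∂cgh = gh − ch + cg,
  ∂cdh = dh − ch + cd.
The 13×2 boundary matrix has rank 2 and Smith normal form diag(1,1).

Reading off H_k = ker ∂_k / im ∂_{k+1}:

  H_0: rank C_0 − rank ∂_1 = 9 − 8 = 1, and the invariant factors of ∂_1 are all 1, so H_0 ≅ Z.
  H_1: rank ker ∂_1 − rank ∂_2 = (13 − 8) − 2 = 3, and the invariant factors of ∂_2 are all 1, so H_1 ≅ Z^3.
  H_2: rank ker ∂_2 − rank ∂_3 = (2 − 2) − 0 = 0, and there is no ∂_3, so H_2 ≅ 0.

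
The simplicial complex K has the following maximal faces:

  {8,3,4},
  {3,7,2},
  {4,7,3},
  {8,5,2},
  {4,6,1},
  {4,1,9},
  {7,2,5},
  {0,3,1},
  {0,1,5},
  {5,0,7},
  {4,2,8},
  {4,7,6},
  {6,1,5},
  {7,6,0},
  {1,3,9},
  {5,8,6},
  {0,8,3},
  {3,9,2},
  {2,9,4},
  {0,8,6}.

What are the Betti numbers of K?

b_0 = 1, b_1 = 1, b_2 = 0.

Take the total order 0 < 1 < 2 < 3 < 4 < 5 < 6 < 7 < 8 < 9 on the vertex set. Then K (dimension 2) consists of the simplices:

  0-simplices (10): [0], [1], [2], [3], [4], [5], [6], [7], [8], [9]
  1-simplices (30): (30 of them)
  2-simplices (20): (20 of them)

Hence C_0 ≅ Z^10, C_1 ≅ Z^30, C_2 ≅ Z^20.

Boundary ∂_1: C_1 → C_0 maps an edge to its endpoints' difference, ∂[p,q] = q − p.
This gives a 10×30 integer matrix of rank 9; reducing to Smith normal form yields diagonal entries (1,1,1,1,1,1,1,1,1).

The boundary map ∂_2: C_2 → C_1 sends each 2-simplex [p,q,r] to [q,r] − [p,r] + [p,q]. For instance
  ∂[2,3,7] = [3,7] − [2,7] + [2,3],
  ∂[0,1,5] = [1,5] − [0,5] + [0,1].
The resulting 30×20 matrix has rank 20, and its Smith normal form has invariant factors (1,1,1,1,1,1,1,1,1,1,1,1,1,1,1,1,1,1,1,2).

Now H_k = ker ∂_k / im ∂_{k+1}, so:

  H_0: rank C_0 − rank ∂_1 = 10 − 9 = 1, and the invariant factors of ∂_1 are all 1, so H_0 = Z.
  H_1: rank ker ∂_1 − rank ∂_2 = (30 − 9) − 20 = 1, and ∂_2 has invariant factor 2 > 1, so H_1 = Z ⊕ Z/2.
  H_2: rank ker ∂_2 − rank ∂_3 = (20 − 20) − 0 = 0, and there is no ∂_3, so H_2 = 0.

Hence the Betti numbers are b_0 = 1, b_1 = 1, b_2 = 0.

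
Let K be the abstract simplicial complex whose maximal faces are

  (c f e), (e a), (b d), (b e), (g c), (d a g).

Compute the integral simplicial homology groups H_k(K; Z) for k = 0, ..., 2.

Order the vertices as a < b < c < d < e < f < g. Listing each simplex with vertices in this order, K has dimension 2 with simplices:

  0-simplices (7): a, b, c, d, e, f, g
  1-simplices (10): ad, ae, ag, bd, be, ce, cf, cg, dg, ef
  2-simplices (2): adg, cef

Hence C_0 ≅ Z^7, C_1 ≅ Z^10, C_2 ≅ Z^2.

The boundary map ∂_1: C_1 → C_0 is given by ∂[p,q] = [q] − [p]. For instance
  ∂dg = g − d.
The 7×10 boundary matrix has rank 6 and Smith normal form diag(1,1,1,1,1,1).

∂_2: C_2 → C_1 maps a triangle to the signed sum of its edges. For instance
  ∂cef = ef − cf + ce,
  ∂adg = dg − ag + ad.
The 10×2 boundary matrix has rank 2 and Smith normal form diag(1,1).

Now H_k = ker ∂_k / im ∂_{k+1}, so:

  H_0: rank C_0 − rank ∂_1 = 7 − 6 = 1, and the invariant factors of ∂_1 are all 1, so H_0 ≅ Z.
  H_1: rank ker ∂_1 − rank ∂_2 = (10 − 6) − 2 = 2, and the invariant factors of ∂_2 are all 1, so H_1 ≅ Z^2.
  H_2: rank ker ∂_2 − rank ∂_3 = (2 − 2) − 0 = 0, and there is no ∂_3, so H_2 ≅ 0.

H_0 = Z,  H_1 = Z^2,  H_2 = 0.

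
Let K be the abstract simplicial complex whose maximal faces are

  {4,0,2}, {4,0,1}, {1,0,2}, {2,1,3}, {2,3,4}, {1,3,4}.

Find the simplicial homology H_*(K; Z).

H_0 = Z,  H_1 = 0,  H_2 = Z.

Order the vertices as 0 < 1 < 2 < 3 < 4. Listing each simplex with vertices in this order, K has dimension 2 with simplices:

  0-simplices (5): [0], [1], [2], [3], [4]
  1-simplices (9): [0,1], [0,2], [0,4], [1,2], [1,3], [1,4], [2,3], [2,4], [3,4]
  2-simplices (6): [0,1,2], [0,1,4], [0,2,4], [1,2,3], [1,3,4], [2,3,4]

Hence C_0 ≅ Z^5, C_1 ≅ Z^9, C_2 ≅ Z^6.

Boundary ∂_1: C_1 → C_0 sends each edge [p,q] (with p < q) to q − p.
As a 5×9 matrix over Z this has rank 4, with invariant factors (1,1,1,1).

∂_2: C_2 → C_1 sends each 2-simplex [p,q,r] to [q,r] − [p,r] + [p,q]. For instance
  ∂[1,3,4] = [3,4] − [1,4] + [1,3],
  ∂[0,1,4] = [1,4] − [0,4] + [0,1].
This gives a 9×6 integer matrix of rank 5; reducing to Smith normal form yields diagonal entries (1,1,1,1,1).

Computing H_k = (kernel of ∂_k) / (image of ∂_{k+1}):

  H_0: rank C_0 − rank ∂_1 = 5 − 4 = 1, and the invariant factors of ∂_1 are all 1, so H_0 = Z.
  H_1: rank ker ∂_1 − rank ∂_2 = (9 − 4) − 5 = 0, and the invariant factors of ∂_2 are all 1, so H_1 = 0.
  H_2: rank ker ∂_2 − rank ∂_3 = (6 − 5) − 0 = 1, and there is no ∂_3, so H_2 = Z.

(K is a triangulation of the 2-sphere S^2.)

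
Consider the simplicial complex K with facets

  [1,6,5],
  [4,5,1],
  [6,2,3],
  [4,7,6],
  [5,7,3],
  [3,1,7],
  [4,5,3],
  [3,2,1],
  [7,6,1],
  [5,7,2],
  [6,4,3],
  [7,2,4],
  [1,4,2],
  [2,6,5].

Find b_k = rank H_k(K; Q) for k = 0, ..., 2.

Fix the vertex order 1 < 2 < 3 < 4 < 5 < 6 < 7 and write every simplex with vertices in increasing order. Then dim K = 2 and the simplices of K are:

  0-simplices (7): [1], [2], [3], [4], [5], [6], [7]
  1-simplices (21): [1,2], [1,3], [1,4], [1,5], [1,6], [1,7], [2,3], [2,4], [2,5], [2,6], [2,7], [3,4], [3,5], [3,6], [3,7], [4,5], [4,6], [4,7], [5,6], [5,7], [6,7]
  2-simplices (14): [1,2,3], [1,2,4], [1,3,7], [1,4,5], [1,5,6], [1,6,7], [2,3,6], [2,4,7], [2,5,6], [2,5,7], [3,4,5], [3,4,6], [3,5,7], [4,6,7]

so the chain groups are C_0 ≅ Z^7, C_1 ≅ Z^21, C_2 ≅ Z^14.

The boundary map ∂_1: C_1 → C_0 is given by ∂[p,q] = [q] − [p]. For instance
  ∂[1,7] = [7] − [1].
This gives a 7×21 integer matrix of rank 6; reducing to Smith normal form yields diagonal entries (1,1,1,1,1,1).

Boundary ∂_2: C_2 → C_1 sends each 2-simplex [p,q,r] to [q,r] − [p,r] + [p,q]. For instance
  ∂[1,2,3] = [2,3] − [1,3] + [1,2],
  ∂[3,5,7] = [5,7] − [3,7] + [3,5].
This gives a 21×14 integer matrix of rank 13; reducing to Smith normal form yields diagonal entries (1,1,1,1,1,1,1,1,1,1,1,1,1).

Reading off H_k = ker ∂_k / im ∂_{k+1}:

  H_0: rank C_0 − rank ∂_1 = 7 − 6 = 1, and the invariant factors of ∂_1 are all 1, so H_0 ≅ Z.
  H_1: rank ker ∂_1 − rank ∂_2 = (21 − 6) − 13 = 2, and the invariant factors of ∂_2 are all 1, so H_1 ≅ Z^2.
  H_2: rank ker ∂_2 − rank ∂_3 = (14 − 13) − 0 = 1, and there is no ∂_3, so H_2 ≅ Z.

(K is a triangulation of the torus T^2.)

Hence the Betti numbers are b_0 = 1, b_1 = 2, b_2 = 1.

b_0 = 1, b_1 = 2, b_2 = 1.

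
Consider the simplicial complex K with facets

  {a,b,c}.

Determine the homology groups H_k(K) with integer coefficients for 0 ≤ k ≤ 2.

K has 3 vertices, 3 edges, 1 triangle.
rank ∂_0 = 0, rank ∂_1 = 2 ⇒ b_0 = 3 − 0 − 2 = 1; all invariant factors of ∂_1 are 1 so no torsion. So H_0 ≅ Z.
rank ∂_1 = 2, rank ∂_2 = 1 ⇒ b_1 = 3 − 2 − 1 = 0; all invariant factors of ∂_2 are 1 so no torsion. So H_1 ≅ 0.
rank ∂_2 = 1, rank ∂_3 = 0 ⇒ b_2 = 1 − 1 − 0 = 0. So H_2 ≅ 0.

H_0 ≅ Z,  H_1 = 0,  H_2 = 0.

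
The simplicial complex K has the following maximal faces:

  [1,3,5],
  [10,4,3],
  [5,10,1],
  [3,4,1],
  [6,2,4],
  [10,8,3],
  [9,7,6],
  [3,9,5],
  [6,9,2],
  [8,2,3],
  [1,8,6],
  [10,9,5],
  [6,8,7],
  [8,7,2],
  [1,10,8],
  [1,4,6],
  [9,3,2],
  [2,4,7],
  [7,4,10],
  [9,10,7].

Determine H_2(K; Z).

Fix the vertex order 1 < 2 < 3 < 4 < 5 < 6 < 7 < 8 < 9 < 10 and write every simplex with vertices in increasing order. Then dim K = 2 and the simplices of K are:

  0-simplices (10): [1], [2], [3], [4], [5], [6], [7], [8], [9], [10]
  1-simplices (30): (30 of them)
  2-simplices (20): (20 of them)

Hence C_0 ≅ Z^10, C_1 ≅ Z^30, C_2 ≅ Z^20.

The boundary map ∂_1: C_1 → C_0 is given by ∂[p,q] = [q] − [p].
The resulting 10×30 matrix has rank 9, and its Smith normal form has invariant factors (1,1,1,1,1,1,1,1,1).

The boundary map ∂_2: C_2 → C_1 maps a triangle to the signed sum of its edges. For instance
  ∂[2,4,7] = [4,7] − [2,7] + [2,4],
  ∂[4,7,10] = [7,10] − [4,10] + [4,7].
The 30×20 boundary matrix has rank 20 and Smith normal form diag(1,1,1,1,1,1,1,1,1,1,1,1,1,1,1,1,1,1,1,2).

Now H_k = ker ∂_k / im ∂_{k+1}, so:

  H_2: rank ker ∂_2 − rank ∂_3 = (20 − 20) − 0 = 0, and there is no ∂_3, so H_2 ≅ 0.

H_2 = 0.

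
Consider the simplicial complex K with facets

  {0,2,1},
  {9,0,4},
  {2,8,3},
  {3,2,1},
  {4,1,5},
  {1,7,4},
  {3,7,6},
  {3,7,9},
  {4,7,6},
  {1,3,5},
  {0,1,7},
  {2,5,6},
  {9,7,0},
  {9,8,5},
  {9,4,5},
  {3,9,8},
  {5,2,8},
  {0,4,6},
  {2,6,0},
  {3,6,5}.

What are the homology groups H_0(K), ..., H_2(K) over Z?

H_0 = Z,  H_1 = Z ⊕ Z/2Z,  H_2 = 0.

Fix the vertex order 0 < 1 < 2 < 3 < 4 < 5 < 6 < 7 < 8 < 9 and write every simplex with vertices in increasing order. Then dim K = 2 and the simplices of K are:

  0-simplices (10): [0], [1], [2], [3], [4], [5], [6], [7], [8], [9]
  1-simplices (30): (30 of them)
  2-simplices (20): (20 of them)

giving chain groups C_0 ≅ Z^10, C_1 ≅ Z^30, C_2 ≅ Z^20.

∂_1: C_1 → C_0 maps an edge to its endpoints' difference, ∂[p,q] = q − p. For instance
  ∂[2,5] = [5] − [2].
As a 10×30 matrix over Z this has rank 9, with invariant factors (1,1,1,1,1,1,1,1,1).

The boundary map ∂_2: C_2 → C_1 maps a triangle to the signed sum of its edges. For instance
  ∂[0,1,7] = [1,7] − [0,7] + [0,1],
  ∂[0,4,9] = [4,9] − [0,9] + [0,4].
The 30×20 boundary matrix has rank 20 and Smith normal form diag(1,1,1,1,1,1,1,1,1,1,1,1,1,1,1,1,1,1,1,2).

Computing H_k = (kernel of ∂_k) / (image of ∂_{k+1}):

  H_0: rank C_0 − rank ∂_1 = 10 − 9 = 1, and the invariant factors of ∂_1 are all 1, so H_0 = Z.
  H_1: rank ker ∂_1 − rank ∂_2 = (30 − 9) − 20 = 1, and ∂_2 has invariant factor 2 > 1, so H_1 = Z ⊕ Z/2Z.
  H_2: rank ker ∂_2 − rank ∂_3 = (20 − 20) − 0 = 0, and there is no ∂_3, so H_2 = 0.

As a check, the Euler characteristic is 10 − 30 + 20 = 0, which agrees with 1 − 1 + 0 = 0.
(K is a triangulation of the Klein bottle.)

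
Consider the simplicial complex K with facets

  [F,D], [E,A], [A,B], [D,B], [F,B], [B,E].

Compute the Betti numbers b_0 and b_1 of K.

b_0 = 1, b_1 = 2.

Order the vertices as A < B < D < E < F. Listing each simplex with vertices in this order, K has dimension 1 with simplices:

  0-simplices (5): A, B, D, E, F
  1-simplices (6): AB, AE, BD, BE, BF, DF

so the chain groups are C_0 ≅ Z^5, C_1 ≅ Z^6.

∂_1: C_1 → C_0 is given by ∂[p,q] = [q] − [p]. For instance
  ∂AE = E − A.
As a 5×6 matrix over Z this has rank 4, with invariant factors (1,1,1,1).

Computing H_k = (kernel of ∂_k) / (image of ∂_{k+1}):

  H_0: rank C_0 − rank ∂_1 = 5 − 4 = 1, and the invariant factors of ∂_1 are all 1, so H_0 = Z.
  H_1: rank ker ∂_1 − rank ∂_2 = (6 − 4) − 0 = 2, and there is no ∂_2, so H_1 = Z^2.

Hence the Betti numbers are b_0 = 1, b_1 = 2.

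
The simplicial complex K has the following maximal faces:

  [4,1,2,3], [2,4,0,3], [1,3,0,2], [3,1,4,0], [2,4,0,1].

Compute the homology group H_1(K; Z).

We work with the vertex ordering 0 < 1 < 2 < 3 < 4. The simplices of K, each written with vertices in increasing order, are:

  0-simplices (5): [0], [1], [2], [3], [4]
  1-simplices (10): [0,1], [0,2], [0,3], [0,4], [1,2], [1,3], [1,4], [2,3], [2,4], [3,4]
  2-simplices (10): [0,1,2], [0,1,3], [0,1,4], [0,2,3], [0,2,4], [0,3,4], [1,2,3], [1,2,4], [1,3,4], [2,3,4]
  3-simplices (5): [0,1,2,3], [0,1,2,4], [0,1,3,4], [0,2,3,4], [1,2,3,4]

Hence C_0 ≅ Z^5, C_1 ≅ Z^10, C_2 ≅ Z^10, C_3 ≅ Z^5.

The boundary map ∂_1: C_1 → C_0 is given by ∂[p,q] = [q] − [p]. For instance
  ∂[0,3] = [3] − [0].
The 5×10 boundary matrix has rank 4 and Smith normal form diag(1,1,1,1).

∂_2: C_2 → C_1 maps a triangle to the signed sum of its edges. For instance
  ∂[0,1,3] = [1,3] − [0,3] + [0,1],
  ∂[0,2,3] = [2,3] − [0,3] + [0,2].
The resulting 10×10 matrix has rank 6, and its Smith normal form has invariant factors (1,1,1,1,1,1).

The boundary map ∂_3: C_3 → C_2 sends each 3-simplex σ to the alternating sum Σ_i (−1)^i (σ with its i-th vertex removed). For instance
  ∂[0,1,3,4] = [1,3,4] − [0,3,4] + [0,1,4] − [0,1,3],
  ∂[0,2,3,4] = [2,3,4] − [0,3,4] + [0,2,4] − [0,2,3].
The resulting 10×5 matrix has rank 4, and its Smith normal form has invariant factors (1,1,1,1).

Computing H_k = (kernel of ∂_k) / (image of ∂_{k+1}):

  H_1: rank ker ∂_1 − rank ∂_2 = (10 − 4) − 6 = 0, and the invariant factors of ∂_2 are all 1, so H_1 ≅ 0.

H_1 = 0.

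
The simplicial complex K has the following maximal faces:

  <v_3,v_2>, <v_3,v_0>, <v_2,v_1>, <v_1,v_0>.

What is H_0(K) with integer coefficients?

H_0 = Z.

Take the total order v_0 < v_1 < v_2 < v_3 on the vertex set. Then K (dimension 1) consists of the simplices:

  0-simplices (4): [v_0], [v_1], [v_2], [v_3]
  1-simplices (4): [v_0,v_1], [v_0,v_3], [v_1,v_2], [v_2,v_3]

so the chain groups are C_0 ≅ Z^4, C_1 ≅ Z^4.

∂_1: C_1 → C_0 sends each edge [p,q] (with p < q) to q − p. For instance
  ∂[v_0,v_3] = [v_3] − [v_0].
The 4×4 boundary matrix has rank 3 and Smith normal form diag(1,1,1).

Reading off H_k = ker ∂_k / im ∂_{k+1}:

  H_0: rank C_0 − rank ∂_1 = 4 − 3 = 1, and the invariant factors of ∂_1 are all 1, so H_0 = Z.

(K is a triangulation of the circle S^1.)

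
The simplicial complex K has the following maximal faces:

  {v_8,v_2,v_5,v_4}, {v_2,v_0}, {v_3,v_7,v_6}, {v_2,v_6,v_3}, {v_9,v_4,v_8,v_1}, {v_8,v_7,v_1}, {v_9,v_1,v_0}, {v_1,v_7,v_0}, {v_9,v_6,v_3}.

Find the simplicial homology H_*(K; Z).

H_0 ≅ Z,  H_1 ≅ Z^3,  H_2 = 0,  H_3 = 0.

Take the total order v_0 < v_1 < v_2 < v_3 < v_4 < v_5 < v_6 < v_7 < v_8 < v_9 on the vertex set. Then K (dimension 3) consists of the simplices:

  0-simplices (10): [v_0], [v_1], [v_2], [v_3], [v_4], [v_5], [v_6], [v_7], [v_8], [v_9]
  1-simplices (24): (24 of them)
  2-simplices (14): (14 of them)
  3-simplices (2): [v_1,v_4,v_8,v_9], [v_2,v_4,v_5,v_8]

so the chain groups are C_0 ≅ Z^10, C_1 ≅ Z^24, C_2 ≅ Z^14, C_3 ≅ Z^2.

∂_1: C_1 → C_0 maps an edge to its endpoints' difference, ∂[p,q] = q − p. For instance
  ∂[v_0,v_1] = [v_1] − [v_0].
As a 10×24 matrix over Z this has rank 9, with invariant factors (1,1,1,1,1,1,1,1,1).

Boundary ∂_2: C_2 → C_1 sends each 2-simplex [p,q,r] to [q,r] − [p,r] + [p,q]. For instance
  ∂[v_1,v_4,v_9] = [v_4,v_9] − [v_1,v_9] + [v_1,v_4],
  ∂[v_1,v_8,v_9] = [v_8,v_9] − [v_1,v_9] + [v_1,v_8].
The resulting 24×14 matrix has rank 12, and its Smith normal form has invariant factors (1,1,1,1,1,1,1,1,1,1,1,1).

Boundary ∂_3: C_3 → C_2 sends each 3-simplex σ to the alternating sum Σ_i (−1)^i (σ with its i-th vertex removed). For instance
  ∂[v_1,v_4,v_8,v_9] = [v_4,v_8,v_9] − [v_1,v_8,v_9] + [v_1,v_4,v_9] − [v_1,v_4,v_8],
  ∂[v_2,v_4,v_5,v_8] = [v_4,v_5,v_8] − [v_2,v_5,v_8] + [v_2,v_4,v_8] − [v_2,v_4,v_5].
The resulting 14×2 matrix has rank 2, and its Smith normal form has invariant factors (1,1).

Now H_k = ker ∂_k / im ∂_{k+1}, so:

  H_0: rank C_0 − rank ∂_1 = 10 − 9 = 1, and the invariant factors of ∂_1 are all 1, so H_0 = Z.
  H_1: rank ker ∂_1 − rank ∂_2 = (24 − 9) − 12 = 3, and the invariant factors of ∂_2 are all 1, so H_1 = Z^3.
  H_2: rank ker ∂_2 − rank ∂_3 = (14 − 12) − 2 = 0, and the invariant factors of ∂_3 are all 1, so H_2 = 0.
  H_3: rank ker ∂_3 − rank ∂_4 = (2 − 2) − 0 = 0, and there is no ∂_4, so H_3 = 0.

As a check, the Euler characteristic is 10 − 24 + 14 − 2 = -2, which agrees with 1 − 3 + 0 − 0 = -2.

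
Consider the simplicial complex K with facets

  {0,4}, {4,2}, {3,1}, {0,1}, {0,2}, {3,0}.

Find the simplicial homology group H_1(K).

H_1 = Z^2.

K has 5 vertices, 6 edges.
rank ∂_1 = 4, rank ∂_2 = 0 ⇒ b_1 = 6 − 4 − 0 = 2. So H_1 = Z^2.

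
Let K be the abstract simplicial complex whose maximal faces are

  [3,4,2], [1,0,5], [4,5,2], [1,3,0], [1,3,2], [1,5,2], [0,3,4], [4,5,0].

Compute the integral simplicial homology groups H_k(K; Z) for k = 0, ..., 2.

Order the vertices as 0 < 1 < 2 < 3 < 4 < 5. Listing each simplex with vertices in this order, K has dimension 2 with simplices:

  0-simplices (6): [0], [1], [2], [3], [4], [5]
  1-simplices (12): [0,1], [0,3], [0,4], [0,5], [1,2], [1,3], [1,5], [2,3], [2,4], [2,5], [3,4], [4,5]
  2-simplices (8): [0,1,3], [0,1,5], [0,3,4], [0,4,5], [1,2,3], [1,2,5], [2,3,4], [2,4,5]

Hence C_0 ≅ Z^6, C_1 ≅ Z^12, C_2 ≅ Z^8.

The boundary map ∂_1: C_1 → C_0 sends each edge [p,q] (with p < q) to q − p.
The resulting 6×12 matrix has rank 5, and its Smith normal form has invariant factors (1,1,1,1,1).

∂_2: C_2 → C_1 sends each 2-simplex [p,q,r] to [q,r] − [p,r] + [p,q]. For instance
  ∂[2,4,5] = [4,5] − [2,5] + [2,4],
  ∂[1,2,5] = [2,5] − [1,5] + [1,2].
The 12×8 boundary matrix has rank 7 and Smith normal form diag(1,1,1,1,1,1,1).

Computing H_k = (kernel of ∂_k) / (image of ∂_{k+1}):

  H_0: rank C_0 − rank ∂_1 = 6 − 5 = 1, and the invariant factors of ∂_1 are all 1, so H_0 = Z.
  H_1: rank ker ∂_1 − rank ∂_2 = (12 − 5) − 7 = 0, and the invariant factors of ∂_2 are all 1, so H_1 = 0.
  H_2: rank ker ∂_2 − rank ∂_3 = (8 − 7) − 0 = 1, and there is no ∂_3, so H_2 = Z.

(K is a triangulation of the 2-sphere S^2.)

H_0 = Z,  H_1 = 0,  H_2 = Z.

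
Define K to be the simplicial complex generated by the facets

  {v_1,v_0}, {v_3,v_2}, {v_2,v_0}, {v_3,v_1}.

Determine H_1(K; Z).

H_1 ≅ Z.

Take the total order v_0 < v_1 < v_2 < v_3 on the vertex set. Then K (dimension 1) consists of the simplices:

  0-simplices (4): [v_0], [v_1], [v_2], [v_3]
  1-simplices (4): [v_0,v_1], [v_0,v_2], [v_1,v_3], [v_2,v_3]

so the chain groups are C_0 ≅ Z^4, C_1 ≅ Z^4.

Boundary ∂_1: C_1 → C_0 sends each edge [p,q] (with p < q) to q − p.
This gives a 4×4 integer matrix of rank 3; reducing to Smith normal form yields diagonal entries (1,1,1).

From H_k ≅ ker(∂_k) / im(∂_{k+1}) we obtain:

  H_1: rank ker ∂_1 − rank ∂_2 = (4 − 3) − 0 = 1, and there is no ∂_2, so H_1 ≅ Z.

(K is a triangulation of the circle S^1.)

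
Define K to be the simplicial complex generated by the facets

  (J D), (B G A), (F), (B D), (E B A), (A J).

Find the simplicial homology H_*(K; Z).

We work with the vertex ordering A < B < D < E < F < G < J. The simplices of K, each written with vertices in increasing order, are:

  0-simplices (7): A, B, D, E, F, G, J
  1-simplices (8): AB, AE, AG, AJ, BD, BE, BG, DJ
  2-simplices (2): ABE, ABG

so the chain groups are C_0 ≅ Z^7, C_1 ≅ Z^8, C_2 ≅ Z^2.

∂_1: C_1 → C_0 sends each edge [p,q] (with p < q) to q − p.
The resulting 7×8 matrix has rank 5, and its Smith normal form has invariant factors (1,1,1,1,1).

Boundary ∂_2: C_2 → C_1 maps a triangle to the signed sum of its edges. For instance
  ∂ABG = BG − AG + AB,
  ∂ABE = BE − AE + AB.
The resulting 8×2 matrix has rank 2, and its Smith normal form has invariant factors (1,1).

From H_k ≅ ker(∂_k) / im(∂_{k+1}) we obtain:

  H_0: rank C_0 − rank ∂_1 = 7 − 5 = 2, and the invariant factors of ∂_1 are all 1, so H_0 = Z^2.
  H_1: rank ker ∂_1 − rank ∂_2 = (8 − 5) − 2 = 1, and the invariant factors of ∂_2 are all 1, so H_1 = Z.
  H_2: rank ker ∂_2 − rank ∂_3 = (2 − 2) − 0 = 0, and there is no ∂_3, so H_2 = 0.

H_0 = Z^2,  H_1 = Z,  H_2 = 0.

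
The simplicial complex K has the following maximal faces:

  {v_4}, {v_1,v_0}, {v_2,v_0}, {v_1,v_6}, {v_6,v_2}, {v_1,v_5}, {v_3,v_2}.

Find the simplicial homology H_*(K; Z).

H_0 = Z^2,  H_1 = Z.

K has 7 vertices, 6 edges.
rank ∂_0 = 0, rank ∂_1 = 5 ⇒ b_0 = 7 − 0 − 5 = 2; all invariant factors of ∂_1 are 1 so no torsion. So H_0 = Z^2.
rank ∂_1 = 5, rank ∂_2 = 0 ⇒ b_1 = 6 − 5 − 0 = 1. So H_1 = Z.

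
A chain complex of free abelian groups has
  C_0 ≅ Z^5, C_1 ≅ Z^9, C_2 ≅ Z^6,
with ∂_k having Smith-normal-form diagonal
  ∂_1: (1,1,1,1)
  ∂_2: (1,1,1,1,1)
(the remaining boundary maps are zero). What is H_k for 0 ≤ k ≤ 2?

H_0 = Z,  H_1 = 0,  H_2 = Z.

H_0: b_0 = 5 − 0 − 4 = 1; torsion from ∂_1 factors > 1: none. So H_0 = Z.
H_1: b_1 = 9 − 4 − 5 = 0; torsion from ∂_2 factors > 1: none. So H_1 = 0.
H_2: b_2 = 6 − 5 − 0 = 1; torsion from ∂_3 factors > 1: none. So H_2 = Z.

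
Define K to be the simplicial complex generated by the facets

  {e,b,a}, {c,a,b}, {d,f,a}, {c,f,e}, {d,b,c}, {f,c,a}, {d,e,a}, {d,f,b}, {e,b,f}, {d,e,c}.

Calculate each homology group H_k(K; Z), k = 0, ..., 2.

Order the vertices as a < b < c < d < e < f. Listing each simplex with vertices in this order, K has dimension 2 with simplices:

  0-simplices (6): a, b, c, d, e, f
  1-simplices (15): ab, ac, ad, ae, af, bc, bd, be, bf, cd, ce, cf, de, df, ef
  2-simplices (10): abc, abe, acf, ade, adf, bcd, bdf, bef, cde, cef

so the chain groups are C_0 ≅ Z^6, C_1 ≅ Z^15, C_2 ≅ Z^10.

∂_1: C_1 → C_0 sends each edge [p,q] (with p < q) to q − p. For instance
  ∂df = f − d.
The 6×15 boundary matrix has rank 5 and Smith normal form diag(1,1,1,1,1).

Boundary ∂_2: C_2 → C_1 sends each 2-simplex [p,q,r] to [q,r] − [p,r] + [p,q]. For instance
  ∂bdf = df − bf + bd,
  ∂abc = bc − ac + ab.
As a 15×10 matrix over Z this has rank 10, with invariant factors (1,1,1,1,1,1,1,1,1,2).

Computing H_k = (kernel of ∂_k) / (image of ∂_{k+1}):

  H_0: rank C_0 − rank ∂_1 = 6 − 5 = 1, and the invariant factors of ∂_1 are all 1, so H_0 = Z.
  H_1: rank ker ∂_1 − rank ∂_2 = (15 − 5) − 10 = 0, and ∂_2 has invariant factor 2 > 1, so H_1 = Z/2Z.
  H_2: rank ker ∂_2 − rank ∂_3 = (10 − 10) − 0 = 0, and there is no ∂_3, so H_2 = 0.

H_0 = Z,  H_1 = Z/2Z,  H_2 = 0.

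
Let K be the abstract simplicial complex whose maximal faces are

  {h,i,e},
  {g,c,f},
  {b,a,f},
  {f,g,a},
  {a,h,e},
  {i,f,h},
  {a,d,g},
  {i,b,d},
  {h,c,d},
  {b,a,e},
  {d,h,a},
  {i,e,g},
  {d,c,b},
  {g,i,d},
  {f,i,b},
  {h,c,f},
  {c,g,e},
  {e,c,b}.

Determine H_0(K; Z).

K has 9 vertices, 27 edges, 18 triangles.
rank ∂_0 = 0, rank ∂_1 = 8 ⇒ b_0 = 9 − 0 − 8 = 1; all invariant factors of ∂_1 are 1 so no torsion. So H_0 ≅ Z.

H_0 = Z.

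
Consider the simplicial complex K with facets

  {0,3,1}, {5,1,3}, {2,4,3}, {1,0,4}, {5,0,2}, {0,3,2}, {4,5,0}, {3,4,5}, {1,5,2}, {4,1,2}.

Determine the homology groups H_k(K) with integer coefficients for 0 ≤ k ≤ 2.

H_0 ≅ Z,  H_1 ≅ Z/2,  H_2 = 0.

Take the total order 0 < 1 < 2 < 3 < 4 < 5 on the vertex set. Then K (dimension 2) consists of the simplices:

  0-simplices (6): [0], [1], [2], [3], [4], [5]
  1-simplices (15): [0,1], [0,2], [0,3], [0,4], [0,5], [1,2], [1,3], [1,4], [1,5], [2,3], [2,4], [2,5], [3,4], [3,5], [4,5]
  2-simplices (10): [0,1,3], [0,1,4], [0,2,3], [0,2,5], [0,4,5], [1,2,4], [1,2,5], [1,3,5], [2,3,4], [3,4,5]

Hence C_0 ≅ Z^6, C_1 ≅ Z^15, C_2 ≅ Z^10.

Boundary ∂_1: C_1 → C_0 is given by ∂[p,q] = [q] − [p].
This gives a 6×15 integer matrix of rank 5; reducing to Smith normal form yields diagonal entries (1,1,1,1,1).

Boundary ∂_2: C_2 → C_1 maps a triangle to the signed sum of its edges. For instance
  ∂[3,4,5] = [4,5] − [3,5] + [3,4],
  ∂[0,2,5] = [2,5] − [0,5] + [0,2].
The 15×10 boundary matrix has rank 10 and Smith normal form diag(1,1,1,1,1,1,1,1,1,2).

Reading off H_k = ker ∂_k / im ∂_{k+1}:

  H_0: rank C_0 − rank ∂_1 = 6 − 5 = 1, and the invariant factors of ∂_1 are all 1, so H_0 ≅ Z.
  H_1: rank ker ∂_1 − rank ∂_2 = (15 − 5) − 10 = 0, and ∂_2 has invariant factor 2 > 1, so H_1 ≅ Z/2.
  H_2: rank ker ∂_2 − rank ∂_3 = (10 − 10) − 0 = 0, and there is no ∂_3, so H_2 ≅ 0.

As a check, the Euler characteristic is 6 − 15 + 10 = 1, which agrees with 1 − 0 + 0 = 1.
(K is a triangulation of the real projective plane RP^2.)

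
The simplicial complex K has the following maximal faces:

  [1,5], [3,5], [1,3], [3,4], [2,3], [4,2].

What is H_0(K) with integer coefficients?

Order the vertices as 1 < 2 < 3 < 4 < 5. Listing each simplex with vertices in this order, K has dimension 1 with simplices:

  0-simplices (5): [1], [2], [3], [4], [5]
  1-simplices (6): [1,3], [1,5], [2,3], [2,4], [3,4], [3,5]

giving chain groups C_0 ≅ Z^5, C_1 ≅ Z^6.

Boundary ∂_1: C_1 → C_0 is given by ∂[p,q] = [q] − [p].
The resulting 5×6 matrix has rank 4, and its Smith normal form has invariant factors (1,1,1,1).

Now H_k = ker ∂_k / im ∂_{k+1}, so:

  H_0: rank C_0 − rank ∂_1 = 5 − 4 = 1, and the invariant factors of ∂_1 are all 1, so H_0 = Z.

(K is a triangulation of a wedge of 2 circles.)

H_0 ≅ Z.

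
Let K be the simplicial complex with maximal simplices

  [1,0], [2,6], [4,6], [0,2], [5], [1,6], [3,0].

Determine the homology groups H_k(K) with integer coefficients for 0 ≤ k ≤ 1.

Take the total order 0 < 1 < 2 < 3 < 4 < 5 < 6 on the vertex set. Then K (dimension 1) consists of the simplices:

  0-simplices (7): [0], [1], [2], [3], [4], [5], [6]
  1-simplices (6): [0,1], [0,2], [0,3], [1,6], [2,6], [4,6]

giving chain groups C_0 ≅ Z^7, C_1 ≅ Z^6.

The boundary map ∂_1: C_1 → C_0 is given by ∂[p,q] = [q] − [p]. For instance
  ∂[0,1] = [1] − [0].
The resulting 7×6 matrix has rank 5, and its Smith normal form has invariant factors (1,1,1,1,1).

Now H_k = ker ∂_k / im ∂_{k+1}, so:

  H_0: rank C_0 − rank ∂_1 = 7 − 5 = 2, and the invariant factors of ∂_1 are all 1, so H_0 = Z^2.
  H_1: rank ker ∂_1 − rank ∂_2 = (6 − 5) − 0 = 1, and there is no ∂_2, so H_1 = Z.

H_0 ≅ Z^2,  H_1 ≅ Z.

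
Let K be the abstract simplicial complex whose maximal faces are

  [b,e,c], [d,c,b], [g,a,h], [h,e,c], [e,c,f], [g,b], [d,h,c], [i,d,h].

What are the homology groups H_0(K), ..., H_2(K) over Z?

Order the vertices as a < b < c < d < e < f < g < h < i. Listing each simplex with vertices in this order, K has dimension 2 with simplices:

  0-simplices (9): a, b, c, d, e, f, g, h, i
  1-simplices (16): ag, ah, bc, bd, be, bg, cd, ce, cf, ch, dh, di, ef, eh, gh, hi
  2-simplices (7): agh, bcd, bce, cdh, cef, ceh, dhi

giving chain groups C_0 ≅ Z^9, C_1 ≅ Z^16, C_2 ≅ Z^7.

∂_1: C_1 → C_0 is given by ∂[p,q] = [q] − [p]. For instance
  ∂eh = h − e.
The 9×16 boundary matrix has rank 8 and Smith normal form diag(1,1,1,1,1,1,1,1).

∂_2: C_2 → C_1 maps a triangle to the signed sum of its edges. For instance
  ∂cef = ef − cf + ce,
  ∂bce = ce − be + bc.
As a 16×7 matrix over Z this has rank 7, with invariant factors (1,1,1,1,1,1,1).

Now H_k = ker ∂_k / im ∂_{k+1}, so:

  H_0: rank C_0 − rank ∂_1 = 9 − 8 = 1, and the invariant factors of ∂_1 are all 1, so H_0 = Z.
  H_1: rank ker ∂_1 − rank ∂_2 = (16 − 8) − 7 = 1, and the invariant factors of ∂_2 are all 1, so H_1 = Z.
  H_2: rank ker ∂_2 − rank ∂_3 = (7 − 7) − 0 = 0, and there is no ∂_3, so H_2 = 0.

As a check, the Euler characteristic is 9 − 16 + 7 = 0, which agrees with 1 − 1 + 0 = 0.

H_0 ≅ Z,  H_1 ≅ Z,  H_2 = 0.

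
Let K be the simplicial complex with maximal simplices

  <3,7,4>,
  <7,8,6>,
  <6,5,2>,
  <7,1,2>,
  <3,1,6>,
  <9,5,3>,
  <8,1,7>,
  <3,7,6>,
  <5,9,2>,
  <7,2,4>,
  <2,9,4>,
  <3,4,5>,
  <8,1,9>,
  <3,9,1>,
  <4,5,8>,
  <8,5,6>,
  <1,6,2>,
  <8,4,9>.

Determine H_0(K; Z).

Fix the vertex order 1 < 2 < 3 < 4 < 5 < 6 < 7 < 8 < 9 and write every simplex with vertices in increasing order. Then dim K = 2 and the simplices of K are:

  0-simplices (9): [1], [2], [3], [4], [5], [6], [7], [8], [9]
  1-simplices (27): (27 of them)
  2-simplices (18): [1,2,6], [1,2,7], [1,3,6], [1,3,9], [1,7,8], [1,8,9], [2,4,7], [2,4,9], [2,5,6], [2,5,9], [3,4,5], [3,4,7], [3,5,9], [3,6,7], [4,5,8], [4,8,9], [5,6,8], [6,7,8]

Hence C_0 ≅ Z^9, C_1 ≅ Z^27, C_2 ≅ Z^18.

The boundary map ∂_1: C_1 → C_0 sends each edge [p,q] (with p < q) to q − p.
The 9×27 boundary matrix has rank 8 and Smith normal form diag(1,1,1,1,1,1,1,1).

∂_2: C_2 → C_1 sends each 2-simplex [p,q,r] to [q,r] − [p,r] + [p,q]. For instance
  ∂[3,4,7] = [4,7] − [3,7] + [3,4],
  ∂[1,8,9] = [8,9] − [1,9] + [1,8].
The 27×18 boundary matrix has rank 18 and Smith normal form diag(1,1,1,1,1,1,1,1,1,1,1,1,1,1,1,1,1,2).

Computing H_k = (kernel of ∂_k) / (image of ∂_{k+1}):

  H_0: rank C_0 − rank ∂_1 = 9 − 8 = 1, and the invariant factors of ∂_1 are all 1, so H_0 = Z.

H_0 ≅ Z.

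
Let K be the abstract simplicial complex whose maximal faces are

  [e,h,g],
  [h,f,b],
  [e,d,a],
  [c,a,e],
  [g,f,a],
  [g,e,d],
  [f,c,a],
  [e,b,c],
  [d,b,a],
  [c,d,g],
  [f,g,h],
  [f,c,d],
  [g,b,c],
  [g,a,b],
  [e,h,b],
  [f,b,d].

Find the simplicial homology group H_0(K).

Take the total order a < b < c < d < e < f < g < h on the vertex set. Then K (dimension 2) consists of the simplices:

  0-simplices (8): a, b, c, d, e, f, g, h
  1-simplices (24): ab, ac, ad, ae, af, ag, bc, bd, be, bf, bg, bh, cd, ce, cf, cg, de, df, dg, eg, eh, fg, fh, gh
  2-simplices (16): abd, abg, ace, acf, ade, afg, bce, bcg, bdf, beh, bfh, cdf, cdg, deg, egh, fgh

so the chain groups are C_0 ≅ Z^8, C_1 ≅ Z^24, C_2 ≅ Z^16.

The boundary map ∂_1: C_1 → C_0 sends each edge [p,q] (with p < q) to q − p.
This gives a 8×24 integer matrix of rank 7; reducing to Smith normal form yields diagonal entries (1,1,1,1,1,1,1).

∂_2: C_2 → C_1 maps a triangle to the signed sum of its edges. For instance
  ∂bce = ce − be + bc,
  ∂acf = cf − af + ac.
As a 24×16 matrix over Z this has rank 15, with invariant factors (1,1,1,1,1,1,1,1,1,1,1,1,1,1,1).

Computing H_k = (kernel of ∂_k) / (image of ∂_{k+1}):

  H_0: rank C_0 − rank ∂_1 = 8 − 7 = 1, and the invariant factors of ∂_1 are all 1, so H_0 = Z.

(K is a triangulation of the torus T^2.)

H_0 ≅ Z.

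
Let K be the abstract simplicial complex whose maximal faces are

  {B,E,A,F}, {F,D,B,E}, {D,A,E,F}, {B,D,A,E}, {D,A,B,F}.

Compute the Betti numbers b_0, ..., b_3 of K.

Take the total order A < B < D < E < F on the vertex set. Then K (dimension 3) consists of the simplices:

  0-simplices (5): A, B, D, E, F
  1-simplices (10): AB, AD, AE, AF, BD, BE, BF, DE, DF, EF
  2-simplices (10): ABD, ABE, ABF, ADE, ADF, AEF, BDE, BDF, BEF, DEF
  3-simplices (5): ABDE, ABDF, ABEF, ADEF, BDEF

giving chain groups C_0 ≅ Z^5, C_1 ≅ Z^10, C_2 ≅ Z^10, C_3 ≅ Z^5.

Boundary ∂_1: C_1 → C_0 maps an edge to its endpoints' difference, ∂[p,q] = q − p. For instance
  ∂AF = F − A.
The resulting 5×10 matrix has rank 4, and its Smith normal form has invariant factors (1,1,1,1).

∂_2: C_2 → C_1 acts by ∂[p,q,r] = [q,r] − [p,r] + [p,q]. For instance
  ∂DEF = EF − DF + DE,
  ∂AEF = EF − AF + AE.
The 10×10 boundary matrix has rank 6 and Smith normal form diag(1,1,1,1,1,1).

∂_3: C_3 → C_2 sends each 3-simplex σ to the alternating sum Σ_i (−1)^i (σ with its i-th vertex removed). For instance
  ∂BDEF = DEF − BEF + BDF − BDE,
  ∂ABEF = BEF − AEF + ABF − ABE.
The resulting 10×5 matrix has rank 4, and its Smith normal form has invariant factors (1,1,1,1).

Reading off H_k = ker ∂_k / im ∂_{k+1}:

  H_0: rank C_0 − rank ∂_1 = 5 − 4 = 1, and the invariant factors of ∂_1 are all 1, so H_0 = Z.
  H_1: rank ker ∂_1 − rank ∂_2 = (10 − 4) − 6 = 0, and the invariant factors of ∂_2 are all 1, so H_1 = 0.
  H_2: rank ker ∂_2 − rank ∂_3 = (10 − 6) − 4 = 0, and the invariant factors of ∂_3 are all 1, so H_2 = 0.
  H_3: rank ker ∂_3 − rank ∂_4 = (5 − 4) − 0 = 1, and there is no ∂_4, so H_3 = Z.

As a check, the Euler characteristic is 5 − 10 + 10 − 5 = 0, which agrees with 1 − 0 + 0 − 1 = 0.

Hence the Betti numbers are b_0 = 1, b_1 = 0, b_2 = 0, b_3 = 1.

b_0 = 1, b_1 = 0, b_2 = 0, b_3 = 1.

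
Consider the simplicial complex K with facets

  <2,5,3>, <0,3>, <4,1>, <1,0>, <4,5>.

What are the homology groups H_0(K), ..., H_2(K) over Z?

H_0 ≅ Z,  H_1 ≅ Z,  H_2 = 0.

Fix the vertex order 0 < 1 < 2 < 3 < 4 < 5 and write every simplex with vertices in increasing order. Then dim K = 2 and the simplices of K are:

  0-simplices (6): [0], [1], [2], [3], [4], [5]
  1-simplices (7): [0,1], [0,3], [1,4], [2,3], [2,5], [3,5], [4,5]
  2-simplices (1): [2,3,5]

so the chain groups are C_0 ≅ Z^6, C_1 ≅ Z^7, C_2 ≅ Z^1.

The boundary map ∂_1: C_1 → C_0 maps an edge to its endpoints' difference, ∂[p,q] = q − p. For instance
  ∂[0,1] = [1] − [0].
This gives a 6×7 integer matrix of rank 5; reducing to Smith normal form yields diagonal entries (1,1,1,1,1).

Boundary ∂_2: C_2 → C_1 sends each 2-simplex [p,q,r] to [q,r] − [p,r] + [p,q]. For instance
  ∂[2,3,5] = [3,5] − [2,5] + [2,3].
This gives a 7×1 integer matrix of rank 1; reducing to Smith normal form yields diagonal entries (1).

Reading off H_k = ker ∂_k / im ∂_{k+1}:

  H_0: rank C_0 − rank ∂_1 = 6 − 5 = 1, and the invariant factors of ∂_1 are all 1, so H_0 = Z.
  H_1: rank ker ∂_1 − rank ∂_2 = (7 − 5) − 1 = 1, and the invariant factors of ∂_2 are all 1, so H_1 = Z.
  H_2: rank ker ∂_2 − rank ∂_3 = (1 − 1) − 0 = 0, and there is no ∂_3, so H_2 = 0.

As a check, the Euler characteristic is 6 − 7 + 1 = 0, which agrees with 1 − 1 + 0 = 0.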